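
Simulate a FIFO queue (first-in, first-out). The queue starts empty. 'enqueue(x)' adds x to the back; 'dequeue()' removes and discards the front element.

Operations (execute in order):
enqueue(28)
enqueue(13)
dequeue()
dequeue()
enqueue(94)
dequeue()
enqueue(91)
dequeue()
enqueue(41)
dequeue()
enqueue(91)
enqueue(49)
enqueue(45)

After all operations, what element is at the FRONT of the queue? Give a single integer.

enqueue(28): queue = [28]
enqueue(13): queue = [28, 13]
dequeue(): queue = [13]
dequeue(): queue = []
enqueue(94): queue = [94]
dequeue(): queue = []
enqueue(91): queue = [91]
dequeue(): queue = []
enqueue(41): queue = [41]
dequeue(): queue = []
enqueue(91): queue = [91]
enqueue(49): queue = [91, 49]
enqueue(45): queue = [91, 49, 45]

Answer: 91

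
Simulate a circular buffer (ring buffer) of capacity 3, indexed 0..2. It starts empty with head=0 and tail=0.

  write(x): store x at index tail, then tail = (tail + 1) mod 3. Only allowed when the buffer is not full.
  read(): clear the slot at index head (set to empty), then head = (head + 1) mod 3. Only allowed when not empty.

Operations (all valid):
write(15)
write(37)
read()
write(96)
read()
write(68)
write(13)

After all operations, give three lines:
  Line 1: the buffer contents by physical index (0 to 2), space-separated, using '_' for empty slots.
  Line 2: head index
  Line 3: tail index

Answer: 68 13 96
2
2

Derivation:
write(15): buf=[15 _ _], head=0, tail=1, size=1
write(37): buf=[15 37 _], head=0, tail=2, size=2
read(): buf=[_ 37 _], head=1, tail=2, size=1
write(96): buf=[_ 37 96], head=1, tail=0, size=2
read(): buf=[_ _ 96], head=2, tail=0, size=1
write(68): buf=[68 _ 96], head=2, tail=1, size=2
write(13): buf=[68 13 96], head=2, tail=2, size=3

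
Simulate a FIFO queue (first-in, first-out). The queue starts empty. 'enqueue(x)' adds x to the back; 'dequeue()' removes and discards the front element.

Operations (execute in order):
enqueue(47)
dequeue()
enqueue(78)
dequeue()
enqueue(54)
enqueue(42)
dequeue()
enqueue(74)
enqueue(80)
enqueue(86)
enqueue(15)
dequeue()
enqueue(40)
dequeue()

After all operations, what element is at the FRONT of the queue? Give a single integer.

enqueue(47): queue = [47]
dequeue(): queue = []
enqueue(78): queue = [78]
dequeue(): queue = []
enqueue(54): queue = [54]
enqueue(42): queue = [54, 42]
dequeue(): queue = [42]
enqueue(74): queue = [42, 74]
enqueue(80): queue = [42, 74, 80]
enqueue(86): queue = [42, 74, 80, 86]
enqueue(15): queue = [42, 74, 80, 86, 15]
dequeue(): queue = [74, 80, 86, 15]
enqueue(40): queue = [74, 80, 86, 15, 40]
dequeue(): queue = [80, 86, 15, 40]

Answer: 80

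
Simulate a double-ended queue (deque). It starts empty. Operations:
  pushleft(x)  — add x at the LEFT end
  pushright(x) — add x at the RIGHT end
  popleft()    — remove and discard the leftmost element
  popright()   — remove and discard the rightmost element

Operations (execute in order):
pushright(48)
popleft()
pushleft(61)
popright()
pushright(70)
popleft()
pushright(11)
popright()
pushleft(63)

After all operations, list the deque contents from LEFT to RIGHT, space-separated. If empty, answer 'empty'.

Answer: 63

Derivation:
pushright(48): [48]
popleft(): []
pushleft(61): [61]
popright(): []
pushright(70): [70]
popleft(): []
pushright(11): [11]
popright(): []
pushleft(63): [63]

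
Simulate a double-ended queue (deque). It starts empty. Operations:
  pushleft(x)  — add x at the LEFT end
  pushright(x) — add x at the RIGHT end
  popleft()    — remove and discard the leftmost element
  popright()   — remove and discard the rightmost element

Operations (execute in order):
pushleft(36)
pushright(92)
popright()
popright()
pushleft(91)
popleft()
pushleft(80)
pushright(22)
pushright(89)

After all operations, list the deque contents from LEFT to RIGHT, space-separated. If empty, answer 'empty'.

pushleft(36): [36]
pushright(92): [36, 92]
popright(): [36]
popright(): []
pushleft(91): [91]
popleft(): []
pushleft(80): [80]
pushright(22): [80, 22]
pushright(89): [80, 22, 89]

Answer: 80 22 89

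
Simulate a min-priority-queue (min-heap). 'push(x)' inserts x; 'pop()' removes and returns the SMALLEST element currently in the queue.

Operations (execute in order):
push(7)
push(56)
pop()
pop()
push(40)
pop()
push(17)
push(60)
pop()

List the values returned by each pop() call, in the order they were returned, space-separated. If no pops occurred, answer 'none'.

Answer: 7 56 40 17

Derivation:
push(7): heap contents = [7]
push(56): heap contents = [7, 56]
pop() → 7: heap contents = [56]
pop() → 56: heap contents = []
push(40): heap contents = [40]
pop() → 40: heap contents = []
push(17): heap contents = [17]
push(60): heap contents = [17, 60]
pop() → 17: heap contents = [60]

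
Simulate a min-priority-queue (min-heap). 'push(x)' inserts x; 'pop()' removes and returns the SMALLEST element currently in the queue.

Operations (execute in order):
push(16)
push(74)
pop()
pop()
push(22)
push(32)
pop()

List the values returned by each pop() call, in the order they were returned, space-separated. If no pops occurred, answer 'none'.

Answer: 16 74 22

Derivation:
push(16): heap contents = [16]
push(74): heap contents = [16, 74]
pop() → 16: heap contents = [74]
pop() → 74: heap contents = []
push(22): heap contents = [22]
push(32): heap contents = [22, 32]
pop() → 22: heap contents = [32]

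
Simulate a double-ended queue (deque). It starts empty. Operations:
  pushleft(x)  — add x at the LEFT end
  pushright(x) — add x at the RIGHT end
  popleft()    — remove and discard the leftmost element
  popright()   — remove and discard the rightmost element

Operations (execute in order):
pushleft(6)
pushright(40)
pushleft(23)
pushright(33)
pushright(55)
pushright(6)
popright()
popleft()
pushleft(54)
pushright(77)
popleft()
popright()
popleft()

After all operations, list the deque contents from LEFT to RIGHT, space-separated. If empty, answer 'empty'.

pushleft(6): [6]
pushright(40): [6, 40]
pushleft(23): [23, 6, 40]
pushright(33): [23, 6, 40, 33]
pushright(55): [23, 6, 40, 33, 55]
pushright(6): [23, 6, 40, 33, 55, 6]
popright(): [23, 6, 40, 33, 55]
popleft(): [6, 40, 33, 55]
pushleft(54): [54, 6, 40, 33, 55]
pushright(77): [54, 6, 40, 33, 55, 77]
popleft(): [6, 40, 33, 55, 77]
popright(): [6, 40, 33, 55]
popleft(): [40, 33, 55]

Answer: 40 33 55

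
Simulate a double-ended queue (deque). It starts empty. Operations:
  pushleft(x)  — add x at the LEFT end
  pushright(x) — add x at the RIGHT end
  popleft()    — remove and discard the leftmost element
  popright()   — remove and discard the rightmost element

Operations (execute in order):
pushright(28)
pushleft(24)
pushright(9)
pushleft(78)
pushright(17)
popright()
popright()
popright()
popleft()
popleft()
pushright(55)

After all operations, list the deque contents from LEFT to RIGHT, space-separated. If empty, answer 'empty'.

pushright(28): [28]
pushleft(24): [24, 28]
pushright(9): [24, 28, 9]
pushleft(78): [78, 24, 28, 9]
pushright(17): [78, 24, 28, 9, 17]
popright(): [78, 24, 28, 9]
popright(): [78, 24, 28]
popright(): [78, 24]
popleft(): [24]
popleft(): []
pushright(55): [55]

Answer: 55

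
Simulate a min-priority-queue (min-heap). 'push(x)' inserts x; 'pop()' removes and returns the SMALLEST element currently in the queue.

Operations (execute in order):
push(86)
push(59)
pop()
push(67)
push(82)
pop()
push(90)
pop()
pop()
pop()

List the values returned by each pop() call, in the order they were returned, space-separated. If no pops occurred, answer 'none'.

Answer: 59 67 82 86 90

Derivation:
push(86): heap contents = [86]
push(59): heap contents = [59, 86]
pop() → 59: heap contents = [86]
push(67): heap contents = [67, 86]
push(82): heap contents = [67, 82, 86]
pop() → 67: heap contents = [82, 86]
push(90): heap contents = [82, 86, 90]
pop() → 82: heap contents = [86, 90]
pop() → 86: heap contents = [90]
pop() → 90: heap contents = []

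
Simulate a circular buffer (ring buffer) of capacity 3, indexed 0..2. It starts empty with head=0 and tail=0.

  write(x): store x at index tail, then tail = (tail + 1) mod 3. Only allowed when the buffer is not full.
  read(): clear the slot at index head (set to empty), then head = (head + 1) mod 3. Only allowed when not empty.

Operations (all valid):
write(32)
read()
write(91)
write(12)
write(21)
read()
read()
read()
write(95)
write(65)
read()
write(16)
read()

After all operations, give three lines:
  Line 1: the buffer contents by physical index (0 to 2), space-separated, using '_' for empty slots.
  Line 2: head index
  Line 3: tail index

write(32): buf=[32 _ _], head=0, tail=1, size=1
read(): buf=[_ _ _], head=1, tail=1, size=0
write(91): buf=[_ 91 _], head=1, tail=2, size=1
write(12): buf=[_ 91 12], head=1, tail=0, size=2
write(21): buf=[21 91 12], head=1, tail=1, size=3
read(): buf=[21 _ 12], head=2, tail=1, size=2
read(): buf=[21 _ _], head=0, tail=1, size=1
read(): buf=[_ _ _], head=1, tail=1, size=0
write(95): buf=[_ 95 _], head=1, tail=2, size=1
write(65): buf=[_ 95 65], head=1, tail=0, size=2
read(): buf=[_ _ 65], head=2, tail=0, size=1
write(16): buf=[16 _ 65], head=2, tail=1, size=2
read(): buf=[16 _ _], head=0, tail=1, size=1

Answer: 16 _ _
0
1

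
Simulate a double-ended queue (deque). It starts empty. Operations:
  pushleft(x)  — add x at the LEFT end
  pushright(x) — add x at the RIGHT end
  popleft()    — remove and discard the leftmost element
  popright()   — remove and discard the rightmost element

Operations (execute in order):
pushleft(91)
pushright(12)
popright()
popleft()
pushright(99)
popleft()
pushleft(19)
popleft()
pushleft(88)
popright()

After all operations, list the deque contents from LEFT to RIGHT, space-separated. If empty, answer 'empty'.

pushleft(91): [91]
pushright(12): [91, 12]
popright(): [91]
popleft(): []
pushright(99): [99]
popleft(): []
pushleft(19): [19]
popleft(): []
pushleft(88): [88]
popright(): []

Answer: empty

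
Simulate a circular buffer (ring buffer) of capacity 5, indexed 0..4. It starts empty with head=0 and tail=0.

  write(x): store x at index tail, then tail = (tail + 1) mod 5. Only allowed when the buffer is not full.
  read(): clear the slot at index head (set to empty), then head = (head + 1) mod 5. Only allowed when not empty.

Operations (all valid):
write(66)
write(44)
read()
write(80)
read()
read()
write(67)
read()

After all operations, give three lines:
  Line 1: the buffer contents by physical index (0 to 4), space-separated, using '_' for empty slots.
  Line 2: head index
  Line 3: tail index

write(66): buf=[66 _ _ _ _], head=0, tail=1, size=1
write(44): buf=[66 44 _ _ _], head=0, tail=2, size=2
read(): buf=[_ 44 _ _ _], head=1, tail=2, size=1
write(80): buf=[_ 44 80 _ _], head=1, tail=3, size=2
read(): buf=[_ _ 80 _ _], head=2, tail=3, size=1
read(): buf=[_ _ _ _ _], head=3, tail=3, size=0
write(67): buf=[_ _ _ 67 _], head=3, tail=4, size=1
read(): buf=[_ _ _ _ _], head=4, tail=4, size=0

Answer: _ _ _ _ _
4
4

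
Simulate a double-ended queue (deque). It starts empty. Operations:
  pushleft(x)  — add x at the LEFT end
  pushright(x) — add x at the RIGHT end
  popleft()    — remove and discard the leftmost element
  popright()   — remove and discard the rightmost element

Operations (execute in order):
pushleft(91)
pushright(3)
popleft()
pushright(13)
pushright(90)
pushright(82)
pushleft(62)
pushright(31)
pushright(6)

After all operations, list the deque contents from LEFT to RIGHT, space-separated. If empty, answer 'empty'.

pushleft(91): [91]
pushright(3): [91, 3]
popleft(): [3]
pushright(13): [3, 13]
pushright(90): [3, 13, 90]
pushright(82): [3, 13, 90, 82]
pushleft(62): [62, 3, 13, 90, 82]
pushright(31): [62, 3, 13, 90, 82, 31]
pushright(6): [62, 3, 13, 90, 82, 31, 6]

Answer: 62 3 13 90 82 31 6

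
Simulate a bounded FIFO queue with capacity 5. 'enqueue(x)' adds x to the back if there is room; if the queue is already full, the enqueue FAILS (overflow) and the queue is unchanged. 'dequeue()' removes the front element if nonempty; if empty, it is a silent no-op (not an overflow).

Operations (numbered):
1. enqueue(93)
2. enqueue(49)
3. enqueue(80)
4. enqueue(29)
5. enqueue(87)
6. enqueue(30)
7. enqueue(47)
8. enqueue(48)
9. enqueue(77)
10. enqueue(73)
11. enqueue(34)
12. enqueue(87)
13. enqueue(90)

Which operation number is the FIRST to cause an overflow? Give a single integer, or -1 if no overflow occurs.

Answer: 6

Derivation:
1. enqueue(93): size=1
2. enqueue(49): size=2
3. enqueue(80): size=3
4. enqueue(29): size=4
5. enqueue(87): size=5
6. enqueue(30): size=5=cap → OVERFLOW (fail)
7. enqueue(47): size=5=cap → OVERFLOW (fail)
8. enqueue(48): size=5=cap → OVERFLOW (fail)
9. enqueue(77): size=5=cap → OVERFLOW (fail)
10. enqueue(73): size=5=cap → OVERFLOW (fail)
11. enqueue(34): size=5=cap → OVERFLOW (fail)
12. enqueue(87): size=5=cap → OVERFLOW (fail)
13. enqueue(90): size=5=cap → OVERFLOW (fail)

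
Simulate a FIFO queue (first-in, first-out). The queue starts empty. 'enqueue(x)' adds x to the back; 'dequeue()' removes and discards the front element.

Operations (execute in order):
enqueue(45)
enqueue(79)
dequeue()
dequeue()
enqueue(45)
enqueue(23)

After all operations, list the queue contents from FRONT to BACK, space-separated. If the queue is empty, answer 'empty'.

enqueue(45): [45]
enqueue(79): [45, 79]
dequeue(): [79]
dequeue(): []
enqueue(45): [45]
enqueue(23): [45, 23]

Answer: 45 23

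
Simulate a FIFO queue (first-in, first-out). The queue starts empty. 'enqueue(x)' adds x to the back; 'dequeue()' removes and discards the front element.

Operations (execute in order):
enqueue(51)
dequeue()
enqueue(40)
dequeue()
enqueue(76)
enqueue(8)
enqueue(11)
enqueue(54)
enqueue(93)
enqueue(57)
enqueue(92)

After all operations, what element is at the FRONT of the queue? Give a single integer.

enqueue(51): queue = [51]
dequeue(): queue = []
enqueue(40): queue = [40]
dequeue(): queue = []
enqueue(76): queue = [76]
enqueue(8): queue = [76, 8]
enqueue(11): queue = [76, 8, 11]
enqueue(54): queue = [76, 8, 11, 54]
enqueue(93): queue = [76, 8, 11, 54, 93]
enqueue(57): queue = [76, 8, 11, 54, 93, 57]
enqueue(92): queue = [76, 8, 11, 54, 93, 57, 92]

Answer: 76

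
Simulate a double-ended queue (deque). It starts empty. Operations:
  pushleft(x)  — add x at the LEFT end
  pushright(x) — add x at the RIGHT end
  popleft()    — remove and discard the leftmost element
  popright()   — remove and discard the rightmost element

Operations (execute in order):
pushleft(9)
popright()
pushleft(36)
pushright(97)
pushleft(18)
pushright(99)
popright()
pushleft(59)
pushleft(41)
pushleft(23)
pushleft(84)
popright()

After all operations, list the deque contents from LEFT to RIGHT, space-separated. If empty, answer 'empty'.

Answer: 84 23 41 59 18 36

Derivation:
pushleft(9): [9]
popright(): []
pushleft(36): [36]
pushright(97): [36, 97]
pushleft(18): [18, 36, 97]
pushright(99): [18, 36, 97, 99]
popright(): [18, 36, 97]
pushleft(59): [59, 18, 36, 97]
pushleft(41): [41, 59, 18, 36, 97]
pushleft(23): [23, 41, 59, 18, 36, 97]
pushleft(84): [84, 23, 41, 59, 18, 36, 97]
popright(): [84, 23, 41, 59, 18, 36]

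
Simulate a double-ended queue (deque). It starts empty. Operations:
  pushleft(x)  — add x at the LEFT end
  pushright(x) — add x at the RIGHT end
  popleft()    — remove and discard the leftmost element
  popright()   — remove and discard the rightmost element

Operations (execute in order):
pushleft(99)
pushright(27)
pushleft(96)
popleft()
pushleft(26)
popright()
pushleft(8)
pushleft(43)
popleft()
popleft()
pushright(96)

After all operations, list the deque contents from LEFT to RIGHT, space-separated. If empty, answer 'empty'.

Answer: 26 99 96

Derivation:
pushleft(99): [99]
pushright(27): [99, 27]
pushleft(96): [96, 99, 27]
popleft(): [99, 27]
pushleft(26): [26, 99, 27]
popright(): [26, 99]
pushleft(8): [8, 26, 99]
pushleft(43): [43, 8, 26, 99]
popleft(): [8, 26, 99]
popleft(): [26, 99]
pushright(96): [26, 99, 96]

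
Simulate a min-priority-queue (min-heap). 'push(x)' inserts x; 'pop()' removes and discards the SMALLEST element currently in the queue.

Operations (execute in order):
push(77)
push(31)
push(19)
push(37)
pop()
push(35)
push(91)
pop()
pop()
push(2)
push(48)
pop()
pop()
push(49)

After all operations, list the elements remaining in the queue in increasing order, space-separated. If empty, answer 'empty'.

push(77): heap contents = [77]
push(31): heap contents = [31, 77]
push(19): heap contents = [19, 31, 77]
push(37): heap contents = [19, 31, 37, 77]
pop() → 19: heap contents = [31, 37, 77]
push(35): heap contents = [31, 35, 37, 77]
push(91): heap contents = [31, 35, 37, 77, 91]
pop() → 31: heap contents = [35, 37, 77, 91]
pop() → 35: heap contents = [37, 77, 91]
push(2): heap contents = [2, 37, 77, 91]
push(48): heap contents = [2, 37, 48, 77, 91]
pop() → 2: heap contents = [37, 48, 77, 91]
pop() → 37: heap contents = [48, 77, 91]
push(49): heap contents = [48, 49, 77, 91]

Answer: 48 49 77 91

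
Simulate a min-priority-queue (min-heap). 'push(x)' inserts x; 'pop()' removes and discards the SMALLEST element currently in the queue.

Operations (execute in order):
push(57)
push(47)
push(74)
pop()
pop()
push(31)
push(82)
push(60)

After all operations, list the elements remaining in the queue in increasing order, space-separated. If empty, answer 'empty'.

Answer: 31 60 74 82

Derivation:
push(57): heap contents = [57]
push(47): heap contents = [47, 57]
push(74): heap contents = [47, 57, 74]
pop() → 47: heap contents = [57, 74]
pop() → 57: heap contents = [74]
push(31): heap contents = [31, 74]
push(82): heap contents = [31, 74, 82]
push(60): heap contents = [31, 60, 74, 82]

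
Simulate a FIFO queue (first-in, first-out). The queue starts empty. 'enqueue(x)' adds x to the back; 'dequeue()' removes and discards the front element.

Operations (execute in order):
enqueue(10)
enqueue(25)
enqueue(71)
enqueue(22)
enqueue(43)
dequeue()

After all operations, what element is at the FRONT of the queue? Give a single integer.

Answer: 25

Derivation:
enqueue(10): queue = [10]
enqueue(25): queue = [10, 25]
enqueue(71): queue = [10, 25, 71]
enqueue(22): queue = [10, 25, 71, 22]
enqueue(43): queue = [10, 25, 71, 22, 43]
dequeue(): queue = [25, 71, 22, 43]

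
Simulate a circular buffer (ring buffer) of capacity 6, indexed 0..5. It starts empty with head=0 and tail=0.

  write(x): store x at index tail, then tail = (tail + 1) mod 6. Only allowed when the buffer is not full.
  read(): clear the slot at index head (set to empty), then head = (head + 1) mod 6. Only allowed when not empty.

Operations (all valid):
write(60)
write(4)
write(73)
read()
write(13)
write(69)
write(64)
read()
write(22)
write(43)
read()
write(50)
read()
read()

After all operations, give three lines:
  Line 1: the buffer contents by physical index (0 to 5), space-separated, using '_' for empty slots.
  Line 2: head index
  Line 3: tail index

write(60): buf=[60 _ _ _ _ _], head=0, tail=1, size=1
write(4): buf=[60 4 _ _ _ _], head=0, tail=2, size=2
write(73): buf=[60 4 73 _ _ _], head=0, tail=3, size=3
read(): buf=[_ 4 73 _ _ _], head=1, tail=3, size=2
write(13): buf=[_ 4 73 13 _ _], head=1, tail=4, size=3
write(69): buf=[_ 4 73 13 69 _], head=1, tail=5, size=4
write(64): buf=[_ 4 73 13 69 64], head=1, tail=0, size=5
read(): buf=[_ _ 73 13 69 64], head=2, tail=0, size=4
write(22): buf=[22 _ 73 13 69 64], head=2, tail=1, size=5
write(43): buf=[22 43 73 13 69 64], head=2, tail=2, size=6
read(): buf=[22 43 _ 13 69 64], head=3, tail=2, size=5
write(50): buf=[22 43 50 13 69 64], head=3, tail=3, size=6
read(): buf=[22 43 50 _ 69 64], head=4, tail=3, size=5
read(): buf=[22 43 50 _ _ 64], head=5, tail=3, size=4

Answer: 22 43 50 _ _ 64
5
3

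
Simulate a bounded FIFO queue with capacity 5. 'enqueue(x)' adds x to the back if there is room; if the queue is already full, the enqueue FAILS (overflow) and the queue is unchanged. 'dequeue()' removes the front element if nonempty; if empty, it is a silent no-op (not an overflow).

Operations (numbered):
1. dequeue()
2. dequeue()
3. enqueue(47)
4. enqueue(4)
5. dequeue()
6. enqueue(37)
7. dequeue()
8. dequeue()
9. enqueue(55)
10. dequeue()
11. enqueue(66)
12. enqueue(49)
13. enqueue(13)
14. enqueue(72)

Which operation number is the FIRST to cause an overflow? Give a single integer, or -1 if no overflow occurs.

1. dequeue(): empty, no-op, size=0
2. dequeue(): empty, no-op, size=0
3. enqueue(47): size=1
4. enqueue(4): size=2
5. dequeue(): size=1
6. enqueue(37): size=2
7. dequeue(): size=1
8. dequeue(): size=0
9. enqueue(55): size=1
10. dequeue(): size=0
11. enqueue(66): size=1
12. enqueue(49): size=2
13. enqueue(13): size=3
14. enqueue(72): size=4

Answer: -1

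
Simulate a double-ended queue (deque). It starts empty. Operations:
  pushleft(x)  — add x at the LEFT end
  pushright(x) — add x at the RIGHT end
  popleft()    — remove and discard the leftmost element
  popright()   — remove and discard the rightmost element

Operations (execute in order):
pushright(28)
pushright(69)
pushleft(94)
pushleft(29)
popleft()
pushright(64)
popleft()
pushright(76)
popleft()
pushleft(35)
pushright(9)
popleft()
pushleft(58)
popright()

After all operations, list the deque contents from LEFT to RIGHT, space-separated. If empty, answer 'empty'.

Answer: 58 69 64 76

Derivation:
pushright(28): [28]
pushright(69): [28, 69]
pushleft(94): [94, 28, 69]
pushleft(29): [29, 94, 28, 69]
popleft(): [94, 28, 69]
pushright(64): [94, 28, 69, 64]
popleft(): [28, 69, 64]
pushright(76): [28, 69, 64, 76]
popleft(): [69, 64, 76]
pushleft(35): [35, 69, 64, 76]
pushright(9): [35, 69, 64, 76, 9]
popleft(): [69, 64, 76, 9]
pushleft(58): [58, 69, 64, 76, 9]
popright(): [58, 69, 64, 76]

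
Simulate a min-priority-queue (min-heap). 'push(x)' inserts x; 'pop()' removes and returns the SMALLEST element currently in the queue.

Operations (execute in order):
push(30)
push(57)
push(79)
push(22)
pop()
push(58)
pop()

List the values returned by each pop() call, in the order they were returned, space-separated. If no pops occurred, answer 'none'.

Answer: 22 30

Derivation:
push(30): heap contents = [30]
push(57): heap contents = [30, 57]
push(79): heap contents = [30, 57, 79]
push(22): heap contents = [22, 30, 57, 79]
pop() → 22: heap contents = [30, 57, 79]
push(58): heap contents = [30, 57, 58, 79]
pop() → 30: heap contents = [57, 58, 79]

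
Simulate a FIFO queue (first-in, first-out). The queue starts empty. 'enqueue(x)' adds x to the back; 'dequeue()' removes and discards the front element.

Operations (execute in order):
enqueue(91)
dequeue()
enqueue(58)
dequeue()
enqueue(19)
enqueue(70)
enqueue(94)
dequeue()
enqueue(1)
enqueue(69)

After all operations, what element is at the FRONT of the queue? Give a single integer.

Answer: 70

Derivation:
enqueue(91): queue = [91]
dequeue(): queue = []
enqueue(58): queue = [58]
dequeue(): queue = []
enqueue(19): queue = [19]
enqueue(70): queue = [19, 70]
enqueue(94): queue = [19, 70, 94]
dequeue(): queue = [70, 94]
enqueue(1): queue = [70, 94, 1]
enqueue(69): queue = [70, 94, 1, 69]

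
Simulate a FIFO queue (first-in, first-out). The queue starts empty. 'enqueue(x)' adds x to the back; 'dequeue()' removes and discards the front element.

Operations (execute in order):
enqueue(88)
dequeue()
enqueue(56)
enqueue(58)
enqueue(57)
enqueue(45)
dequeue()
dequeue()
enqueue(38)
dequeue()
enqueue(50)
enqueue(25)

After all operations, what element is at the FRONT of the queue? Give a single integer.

Answer: 45

Derivation:
enqueue(88): queue = [88]
dequeue(): queue = []
enqueue(56): queue = [56]
enqueue(58): queue = [56, 58]
enqueue(57): queue = [56, 58, 57]
enqueue(45): queue = [56, 58, 57, 45]
dequeue(): queue = [58, 57, 45]
dequeue(): queue = [57, 45]
enqueue(38): queue = [57, 45, 38]
dequeue(): queue = [45, 38]
enqueue(50): queue = [45, 38, 50]
enqueue(25): queue = [45, 38, 50, 25]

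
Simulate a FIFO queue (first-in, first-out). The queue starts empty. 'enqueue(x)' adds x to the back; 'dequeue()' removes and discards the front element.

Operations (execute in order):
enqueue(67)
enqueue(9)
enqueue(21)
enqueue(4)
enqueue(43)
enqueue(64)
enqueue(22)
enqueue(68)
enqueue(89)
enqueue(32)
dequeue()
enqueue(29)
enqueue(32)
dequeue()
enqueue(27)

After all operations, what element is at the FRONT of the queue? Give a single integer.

Answer: 21

Derivation:
enqueue(67): queue = [67]
enqueue(9): queue = [67, 9]
enqueue(21): queue = [67, 9, 21]
enqueue(4): queue = [67, 9, 21, 4]
enqueue(43): queue = [67, 9, 21, 4, 43]
enqueue(64): queue = [67, 9, 21, 4, 43, 64]
enqueue(22): queue = [67, 9, 21, 4, 43, 64, 22]
enqueue(68): queue = [67, 9, 21, 4, 43, 64, 22, 68]
enqueue(89): queue = [67, 9, 21, 4, 43, 64, 22, 68, 89]
enqueue(32): queue = [67, 9, 21, 4, 43, 64, 22, 68, 89, 32]
dequeue(): queue = [9, 21, 4, 43, 64, 22, 68, 89, 32]
enqueue(29): queue = [9, 21, 4, 43, 64, 22, 68, 89, 32, 29]
enqueue(32): queue = [9, 21, 4, 43, 64, 22, 68, 89, 32, 29, 32]
dequeue(): queue = [21, 4, 43, 64, 22, 68, 89, 32, 29, 32]
enqueue(27): queue = [21, 4, 43, 64, 22, 68, 89, 32, 29, 32, 27]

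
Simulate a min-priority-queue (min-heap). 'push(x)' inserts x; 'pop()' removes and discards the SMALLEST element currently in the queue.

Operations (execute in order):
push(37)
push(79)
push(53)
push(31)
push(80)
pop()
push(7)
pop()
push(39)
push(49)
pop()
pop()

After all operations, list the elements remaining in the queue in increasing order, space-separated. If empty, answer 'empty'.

push(37): heap contents = [37]
push(79): heap contents = [37, 79]
push(53): heap contents = [37, 53, 79]
push(31): heap contents = [31, 37, 53, 79]
push(80): heap contents = [31, 37, 53, 79, 80]
pop() → 31: heap contents = [37, 53, 79, 80]
push(7): heap contents = [7, 37, 53, 79, 80]
pop() → 7: heap contents = [37, 53, 79, 80]
push(39): heap contents = [37, 39, 53, 79, 80]
push(49): heap contents = [37, 39, 49, 53, 79, 80]
pop() → 37: heap contents = [39, 49, 53, 79, 80]
pop() → 39: heap contents = [49, 53, 79, 80]

Answer: 49 53 79 80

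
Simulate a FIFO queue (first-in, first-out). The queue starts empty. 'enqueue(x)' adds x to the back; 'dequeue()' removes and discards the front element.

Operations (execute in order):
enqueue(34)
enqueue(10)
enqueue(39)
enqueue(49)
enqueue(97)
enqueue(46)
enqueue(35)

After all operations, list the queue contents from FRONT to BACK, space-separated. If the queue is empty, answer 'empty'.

Answer: 34 10 39 49 97 46 35

Derivation:
enqueue(34): [34]
enqueue(10): [34, 10]
enqueue(39): [34, 10, 39]
enqueue(49): [34, 10, 39, 49]
enqueue(97): [34, 10, 39, 49, 97]
enqueue(46): [34, 10, 39, 49, 97, 46]
enqueue(35): [34, 10, 39, 49, 97, 46, 35]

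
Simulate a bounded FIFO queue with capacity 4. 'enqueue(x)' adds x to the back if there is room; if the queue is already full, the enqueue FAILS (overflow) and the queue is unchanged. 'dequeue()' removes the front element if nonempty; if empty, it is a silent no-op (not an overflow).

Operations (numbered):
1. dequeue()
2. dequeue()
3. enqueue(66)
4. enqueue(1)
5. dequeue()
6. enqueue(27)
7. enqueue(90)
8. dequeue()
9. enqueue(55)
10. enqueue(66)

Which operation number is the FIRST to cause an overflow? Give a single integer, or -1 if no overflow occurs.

1. dequeue(): empty, no-op, size=0
2. dequeue(): empty, no-op, size=0
3. enqueue(66): size=1
4. enqueue(1): size=2
5. dequeue(): size=1
6. enqueue(27): size=2
7. enqueue(90): size=3
8. dequeue(): size=2
9. enqueue(55): size=3
10. enqueue(66): size=4

Answer: -1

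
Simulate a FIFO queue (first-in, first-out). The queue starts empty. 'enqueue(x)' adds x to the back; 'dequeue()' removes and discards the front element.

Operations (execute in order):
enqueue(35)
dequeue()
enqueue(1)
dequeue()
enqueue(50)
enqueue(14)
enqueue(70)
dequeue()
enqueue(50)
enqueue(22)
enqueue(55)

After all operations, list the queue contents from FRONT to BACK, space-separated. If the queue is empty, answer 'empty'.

enqueue(35): [35]
dequeue(): []
enqueue(1): [1]
dequeue(): []
enqueue(50): [50]
enqueue(14): [50, 14]
enqueue(70): [50, 14, 70]
dequeue(): [14, 70]
enqueue(50): [14, 70, 50]
enqueue(22): [14, 70, 50, 22]
enqueue(55): [14, 70, 50, 22, 55]

Answer: 14 70 50 22 55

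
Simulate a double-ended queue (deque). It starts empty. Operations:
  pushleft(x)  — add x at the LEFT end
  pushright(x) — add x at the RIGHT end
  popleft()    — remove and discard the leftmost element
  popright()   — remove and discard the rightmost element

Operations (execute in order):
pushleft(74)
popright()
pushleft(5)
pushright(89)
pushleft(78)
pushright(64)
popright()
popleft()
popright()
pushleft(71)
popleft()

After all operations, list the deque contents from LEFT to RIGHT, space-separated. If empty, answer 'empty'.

pushleft(74): [74]
popright(): []
pushleft(5): [5]
pushright(89): [5, 89]
pushleft(78): [78, 5, 89]
pushright(64): [78, 5, 89, 64]
popright(): [78, 5, 89]
popleft(): [5, 89]
popright(): [5]
pushleft(71): [71, 5]
popleft(): [5]

Answer: 5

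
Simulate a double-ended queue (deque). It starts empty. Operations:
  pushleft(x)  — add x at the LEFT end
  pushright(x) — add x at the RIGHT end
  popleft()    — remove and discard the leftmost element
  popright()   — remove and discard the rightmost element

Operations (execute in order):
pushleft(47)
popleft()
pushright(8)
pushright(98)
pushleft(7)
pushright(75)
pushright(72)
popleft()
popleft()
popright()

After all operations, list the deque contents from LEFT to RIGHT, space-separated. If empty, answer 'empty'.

Answer: 98 75

Derivation:
pushleft(47): [47]
popleft(): []
pushright(8): [8]
pushright(98): [8, 98]
pushleft(7): [7, 8, 98]
pushright(75): [7, 8, 98, 75]
pushright(72): [7, 8, 98, 75, 72]
popleft(): [8, 98, 75, 72]
popleft(): [98, 75, 72]
popright(): [98, 75]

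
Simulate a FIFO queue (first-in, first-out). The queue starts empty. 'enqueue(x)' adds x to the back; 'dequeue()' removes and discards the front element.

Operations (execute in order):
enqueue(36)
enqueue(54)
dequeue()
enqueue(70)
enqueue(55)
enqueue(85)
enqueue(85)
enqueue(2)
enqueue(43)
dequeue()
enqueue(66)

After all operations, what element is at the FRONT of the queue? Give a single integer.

enqueue(36): queue = [36]
enqueue(54): queue = [36, 54]
dequeue(): queue = [54]
enqueue(70): queue = [54, 70]
enqueue(55): queue = [54, 70, 55]
enqueue(85): queue = [54, 70, 55, 85]
enqueue(85): queue = [54, 70, 55, 85, 85]
enqueue(2): queue = [54, 70, 55, 85, 85, 2]
enqueue(43): queue = [54, 70, 55, 85, 85, 2, 43]
dequeue(): queue = [70, 55, 85, 85, 2, 43]
enqueue(66): queue = [70, 55, 85, 85, 2, 43, 66]

Answer: 70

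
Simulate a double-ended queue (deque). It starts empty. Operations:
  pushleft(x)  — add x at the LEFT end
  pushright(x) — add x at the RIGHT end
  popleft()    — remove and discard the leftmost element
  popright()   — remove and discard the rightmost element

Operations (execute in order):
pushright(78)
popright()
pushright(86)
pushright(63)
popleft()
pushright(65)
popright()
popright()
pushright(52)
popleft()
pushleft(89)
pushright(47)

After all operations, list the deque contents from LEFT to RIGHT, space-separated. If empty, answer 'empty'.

pushright(78): [78]
popright(): []
pushright(86): [86]
pushright(63): [86, 63]
popleft(): [63]
pushright(65): [63, 65]
popright(): [63]
popright(): []
pushright(52): [52]
popleft(): []
pushleft(89): [89]
pushright(47): [89, 47]

Answer: 89 47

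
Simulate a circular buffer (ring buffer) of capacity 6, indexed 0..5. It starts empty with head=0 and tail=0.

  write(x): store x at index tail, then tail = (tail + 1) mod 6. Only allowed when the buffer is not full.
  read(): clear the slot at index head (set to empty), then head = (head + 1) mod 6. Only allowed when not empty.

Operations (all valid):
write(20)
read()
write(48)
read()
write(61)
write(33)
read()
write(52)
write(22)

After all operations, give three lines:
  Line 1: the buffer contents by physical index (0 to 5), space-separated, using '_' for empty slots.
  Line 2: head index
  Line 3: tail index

write(20): buf=[20 _ _ _ _ _], head=0, tail=1, size=1
read(): buf=[_ _ _ _ _ _], head=1, tail=1, size=0
write(48): buf=[_ 48 _ _ _ _], head=1, tail=2, size=1
read(): buf=[_ _ _ _ _ _], head=2, tail=2, size=0
write(61): buf=[_ _ 61 _ _ _], head=2, tail=3, size=1
write(33): buf=[_ _ 61 33 _ _], head=2, tail=4, size=2
read(): buf=[_ _ _ 33 _ _], head=3, tail=4, size=1
write(52): buf=[_ _ _ 33 52 _], head=3, tail=5, size=2
write(22): buf=[_ _ _ 33 52 22], head=3, tail=0, size=3

Answer: _ _ _ 33 52 22
3
0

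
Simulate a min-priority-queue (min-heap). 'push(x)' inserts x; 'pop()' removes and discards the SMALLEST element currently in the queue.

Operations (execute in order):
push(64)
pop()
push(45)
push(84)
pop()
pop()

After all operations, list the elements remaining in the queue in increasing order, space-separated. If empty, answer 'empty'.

Answer: empty

Derivation:
push(64): heap contents = [64]
pop() → 64: heap contents = []
push(45): heap contents = [45]
push(84): heap contents = [45, 84]
pop() → 45: heap contents = [84]
pop() → 84: heap contents = []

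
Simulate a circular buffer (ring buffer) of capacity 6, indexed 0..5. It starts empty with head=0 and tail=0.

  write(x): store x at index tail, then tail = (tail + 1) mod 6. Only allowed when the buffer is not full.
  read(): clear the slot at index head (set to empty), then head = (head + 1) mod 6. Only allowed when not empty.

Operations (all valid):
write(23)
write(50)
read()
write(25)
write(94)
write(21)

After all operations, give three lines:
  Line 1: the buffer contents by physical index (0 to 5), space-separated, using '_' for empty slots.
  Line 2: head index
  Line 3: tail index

Answer: _ 50 25 94 21 _
1
5

Derivation:
write(23): buf=[23 _ _ _ _ _], head=0, tail=1, size=1
write(50): buf=[23 50 _ _ _ _], head=0, tail=2, size=2
read(): buf=[_ 50 _ _ _ _], head=1, tail=2, size=1
write(25): buf=[_ 50 25 _ _ _], head=1, tail=3, size=2
write(94): buf=[_ 50 25 94 _ _], head=1, tail=4, size=3
write(21): buf=[_ 50 25 94 21 _], head=1, tail=5, size=4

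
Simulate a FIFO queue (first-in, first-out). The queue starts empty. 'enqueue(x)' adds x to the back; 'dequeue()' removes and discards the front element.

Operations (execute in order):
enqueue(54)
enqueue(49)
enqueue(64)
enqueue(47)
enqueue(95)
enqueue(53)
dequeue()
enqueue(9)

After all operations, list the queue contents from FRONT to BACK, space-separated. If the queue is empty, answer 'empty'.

Answer: 49 64 47 95 53 9

Derivation:
enqueue(54): [54]
enqueue(49): [54, 49]
enqueue(64): [54, 49, 64]
enqueue(47): [54, 49, 64, 47]
enqueue(95): [54, 49, 64, 47, 95]
enqueue(53): [54, 49, 64, 47, 95, 53]
dequeue(): [49, 64, 47, 95, 53]
enqueue(9): [49, 64, 47, 95, 53, 9]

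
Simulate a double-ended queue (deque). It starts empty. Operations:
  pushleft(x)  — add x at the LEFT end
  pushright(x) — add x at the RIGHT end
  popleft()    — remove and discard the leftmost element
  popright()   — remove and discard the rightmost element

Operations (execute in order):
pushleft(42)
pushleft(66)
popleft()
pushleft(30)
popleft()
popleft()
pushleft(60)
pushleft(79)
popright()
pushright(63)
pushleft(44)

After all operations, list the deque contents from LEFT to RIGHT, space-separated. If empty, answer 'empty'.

pushleft(42): [42]
pushleft(66): [66, 42]
popleft(): [42]
pushleft(30): [30, 42]
popleft(): [42]
popleft(): []
pushleft(60): [60]
pushleft(79): [79, 60]
popright(): [79]
pushright(63): [79, 63]
pushleft(44): [44, 79, 63]

Answer: 44 79 63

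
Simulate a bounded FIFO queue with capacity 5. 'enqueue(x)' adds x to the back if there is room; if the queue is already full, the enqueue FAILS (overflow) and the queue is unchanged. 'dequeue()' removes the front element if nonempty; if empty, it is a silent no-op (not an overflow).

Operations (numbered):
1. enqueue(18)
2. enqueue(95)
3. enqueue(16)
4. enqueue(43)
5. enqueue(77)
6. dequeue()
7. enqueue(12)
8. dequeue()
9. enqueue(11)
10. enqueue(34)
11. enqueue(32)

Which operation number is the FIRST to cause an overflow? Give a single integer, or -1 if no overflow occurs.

Answer: 10

Derivation:
1. enqueue(18): size=1
2. enqueue(95): size=2
3. enqueue(16): size=3
4. enqueue(43): size=4
5. enqueue(77): size=5
6. dequeue(): size=4
7. enqueue(12): size=5
8. dequeue(): size=4
9. enqueue(11): size=5
10. enqueue(34): size=5=cap → OVERFLOW (fail)
11. enqueue(32): size=5=cap → OVERFLOW (fail)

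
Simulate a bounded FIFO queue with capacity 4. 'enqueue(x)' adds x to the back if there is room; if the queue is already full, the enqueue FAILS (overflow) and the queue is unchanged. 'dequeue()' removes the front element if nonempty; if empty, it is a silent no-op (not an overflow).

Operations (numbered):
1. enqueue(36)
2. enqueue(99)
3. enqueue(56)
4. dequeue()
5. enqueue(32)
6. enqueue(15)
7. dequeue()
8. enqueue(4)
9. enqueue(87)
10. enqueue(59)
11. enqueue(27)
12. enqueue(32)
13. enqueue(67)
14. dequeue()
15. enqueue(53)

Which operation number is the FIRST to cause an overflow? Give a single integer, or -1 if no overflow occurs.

1. enqueue(36): size=1
2. enqueue(99): size=2
3. enqueue(56): size=3
4. dequeue(): size=2
5. enqueue(32): size=3
6. enqueue(15): size=4
7. dequeue(): size=3
8. enqueue(4): size=4
9. enqueue(87): size=4=cap → OVERFLOW (fail)
10. enqueue(59): size=4=cap → OVERFLOW (fail)
11. enqueue(27): size=4=cap → OVERFLOW (fail)
12. enqueue(32): size=4=cap → OVERFLOW (fail)
13. enqueue(67): size=4=cap → OVERFLOW (fail)
14. dequeue(): size=3
15. enqueue(53): size=4

Answer: 9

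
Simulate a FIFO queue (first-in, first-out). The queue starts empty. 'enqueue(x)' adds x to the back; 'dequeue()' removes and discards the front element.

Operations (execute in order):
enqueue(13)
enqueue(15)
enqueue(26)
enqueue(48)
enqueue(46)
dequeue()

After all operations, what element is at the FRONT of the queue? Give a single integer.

Answer: 15

Derivation:
enqueue(13): queue = [13]
enqueue(15): queue = [13, 15]
enqueue(26): queue = [13, 15, 26]
enqueue(48): queue = [13, 15, 26, 48]
enqueue(46): queue = [13, 15, 26, 48, 46]
dequeue(): queue = [15, 26, 48, 46]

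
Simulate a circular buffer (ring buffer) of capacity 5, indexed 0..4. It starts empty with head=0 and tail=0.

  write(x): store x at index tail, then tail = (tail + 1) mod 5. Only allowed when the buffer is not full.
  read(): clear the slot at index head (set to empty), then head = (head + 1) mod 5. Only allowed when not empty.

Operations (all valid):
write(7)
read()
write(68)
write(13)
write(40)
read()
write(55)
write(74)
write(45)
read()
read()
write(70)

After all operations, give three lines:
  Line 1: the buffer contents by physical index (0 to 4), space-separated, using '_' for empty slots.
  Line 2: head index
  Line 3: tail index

write(7): buf=[7 _ _ _ _], head=0, tail=1, size=1
read(): buf=[_ _ _ _ _], head=1, tail=1, size=0
write(68): buf=[_ 68 _ _ _], head=1, tail=2, size=1
write(13): buf=[_ 68 13 _ _], head=1, tail=3, size=2
write(40): buf=[_ 68 13 40 _], head=1, tail=4, size=3
read(): buf=[_ _ 13 40 _], head=2, tail=4, size=2
write(55): buf=[_ _ 13 40 55], head=2, tail=0, size=3
write(74): buf=[74 _ 13 40 55], head=2, tail=1, size=4
write(45): buf=[74 45 13 40 55], head=2, tail=2, size=5
read(): buf=[74 45 _ 40 55], head=3, tail=2, size=4
read(): buf=[74 45 _ _ 55], head=4, tail=2, size=3
write(70): buf=[74 45 70 _ 55], head=4, tail=3, size=4

Answer: 74 45 70 _ 55
4
3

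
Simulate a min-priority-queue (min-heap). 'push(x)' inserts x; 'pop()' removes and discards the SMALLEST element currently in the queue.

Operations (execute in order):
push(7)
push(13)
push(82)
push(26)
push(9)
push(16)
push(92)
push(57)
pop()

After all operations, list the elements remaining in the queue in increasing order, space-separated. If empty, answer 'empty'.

push(7): heap contents = [7]
push(13): heap contents = [7, 13]
push(82): heap contents = [7, 13, 82]
push(26): heap contents = [7, 13, 26, 82]
push(9): heap contents = [7, 9, 13, 26, 82]
push(16): heap contents = [7, 9, 13, 16, 26, 82]
push(92): heap contents = [7, 9, 13, 16, 26, 82, 92]
push(57): heap contents = [7, 9, 13, 16, 26, 57, 82, 92]
pop() → 7: heap contents = [9, 13, 16, 26, 57, 82, 92]

Answer: 9 13 16 26 57 82 92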